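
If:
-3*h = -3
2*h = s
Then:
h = 1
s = 2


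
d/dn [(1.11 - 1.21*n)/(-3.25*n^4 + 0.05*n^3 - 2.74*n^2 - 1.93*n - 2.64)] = (-11.7975*n^4 + 14.551*n^3 - 3.4819*n^2 + 6.0828*n + 5.3367)/(10.5625*n^8 - 0.325*n^7 + 17.8125*n^6 + 12.271*n^5 + 24.4746*n^4 + 10.3124*n^3 + 18.1921*n^2 + 10.1904*n + 6.9696)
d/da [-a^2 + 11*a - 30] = 11 - 2*a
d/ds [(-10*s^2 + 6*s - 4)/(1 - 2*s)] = 2*(10*s^2 - 10*s - 1)/(4*s^2 - 4*s + 1)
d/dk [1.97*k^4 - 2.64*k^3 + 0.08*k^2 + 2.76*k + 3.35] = 7.88*k^3 - 7.92*k^2 + 0.16*k + 2.76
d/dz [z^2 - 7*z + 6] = 2*z - 7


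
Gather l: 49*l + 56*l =105*l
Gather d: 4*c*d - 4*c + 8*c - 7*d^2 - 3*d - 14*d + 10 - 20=4*c - 7*d^2 + d*(4*c - 17) - 10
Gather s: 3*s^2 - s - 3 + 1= 3*s^2 - s - 2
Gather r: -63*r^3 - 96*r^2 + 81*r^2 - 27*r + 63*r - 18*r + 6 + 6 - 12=-63*r^3 - 15*r^2 + 18*r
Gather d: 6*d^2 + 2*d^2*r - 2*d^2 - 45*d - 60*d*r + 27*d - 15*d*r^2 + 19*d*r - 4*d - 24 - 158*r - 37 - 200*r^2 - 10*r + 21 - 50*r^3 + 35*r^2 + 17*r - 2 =d^2*(2*r + 4) + d*(-15*r^2 - 41*r - 22) - 50*r^3 - 165*r^2 - 151*r - 42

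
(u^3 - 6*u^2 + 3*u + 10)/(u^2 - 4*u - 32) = (-u^3 + 6*u^2 - 3*u - 10)/(-u^2 + 4*u + 32)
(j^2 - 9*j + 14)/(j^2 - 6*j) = (j^2 - 9*j + 14)/(j*(j - 6))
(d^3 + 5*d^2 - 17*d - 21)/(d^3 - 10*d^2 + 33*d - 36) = (d^2 + 8*d + 7)/(d^2 - 7*d + 12)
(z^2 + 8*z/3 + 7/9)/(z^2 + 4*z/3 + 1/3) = (z + 7/3)/(z + 1)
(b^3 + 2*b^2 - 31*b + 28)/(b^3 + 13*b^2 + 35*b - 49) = (b - 4)/(b + 7)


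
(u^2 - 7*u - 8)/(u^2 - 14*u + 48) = (u + 1)/(u - 6)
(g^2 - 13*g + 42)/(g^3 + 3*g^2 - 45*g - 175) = (g - 6)/(g^2 + 10*g + 25)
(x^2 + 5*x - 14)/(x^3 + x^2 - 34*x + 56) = 1/(x - 4)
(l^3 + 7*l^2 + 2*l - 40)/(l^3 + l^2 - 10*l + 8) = (l + 5)/(l - 1)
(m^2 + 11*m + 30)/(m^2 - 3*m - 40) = (m + 6)/(m - 8)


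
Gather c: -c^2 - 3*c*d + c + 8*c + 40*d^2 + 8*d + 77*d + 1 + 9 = -c^2 + c*(9 - 3*d) + 40*d^2 + 85*d + 10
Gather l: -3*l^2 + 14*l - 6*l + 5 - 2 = -3*l^2 + 8*l + 3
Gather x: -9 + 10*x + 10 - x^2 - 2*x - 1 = -x^2 + 8*x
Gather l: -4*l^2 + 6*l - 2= -4*l^2 + 6*l - 2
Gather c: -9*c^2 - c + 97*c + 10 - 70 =-9*c^2 + 96*c - 60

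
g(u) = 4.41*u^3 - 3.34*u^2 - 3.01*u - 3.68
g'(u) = 13.23*u^2 - 6.68*u - 3.01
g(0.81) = -5.97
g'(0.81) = 0.26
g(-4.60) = -489.76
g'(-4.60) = 307.66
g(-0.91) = -7.03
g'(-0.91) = 14.02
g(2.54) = 39.39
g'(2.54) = 65.38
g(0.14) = -4.15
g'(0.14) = -3.69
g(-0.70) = -4.72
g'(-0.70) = 8.15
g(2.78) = 56.89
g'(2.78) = 80.67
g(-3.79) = -280.33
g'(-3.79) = 212.34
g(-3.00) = -143.78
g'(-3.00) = 136.10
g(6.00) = 810.58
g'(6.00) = 433.19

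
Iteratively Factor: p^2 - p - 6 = (p - 3)*(p + 2)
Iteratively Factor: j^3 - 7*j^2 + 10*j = (j - 2)*(j^2 - 5*j) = j*(j - 2)*(j - 5)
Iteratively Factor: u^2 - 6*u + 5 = (u - 1)*(u - 5)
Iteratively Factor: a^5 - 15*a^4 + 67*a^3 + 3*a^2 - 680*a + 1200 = (a - 5)*(a^4 - 10*a^3 + 17*a^2 + 88*a - 240) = (a - 5)*(a + 3)*(a^3 - 13*a^2 + 56*a - 80) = (a - 5)*(a - 4)*(a + 3)*(a^2 - 9*a + 20) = (a - 5)^2*(a - 4)*(a + 3)*(a - 4)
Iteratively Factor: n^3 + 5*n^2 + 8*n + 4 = (n + 2)*(n^2 + 3*n + 2) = (n + 1)*(n + 2)*(n + 2)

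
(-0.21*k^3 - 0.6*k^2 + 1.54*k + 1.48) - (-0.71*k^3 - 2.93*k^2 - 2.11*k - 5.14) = 0.5*k^3 + 2.33*k^2 + 3.65*k + 6.62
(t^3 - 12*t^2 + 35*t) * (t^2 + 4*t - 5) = t^5 - 8*t^4 - 18*t^3 + 200*t^2 - 175*t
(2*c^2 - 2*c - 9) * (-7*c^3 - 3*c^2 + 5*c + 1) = -14*c^5 + 8*c^4 + 79*c^3 + 19*c^2 - 47*c - 9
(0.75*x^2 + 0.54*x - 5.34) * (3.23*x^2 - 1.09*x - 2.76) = 2.4225*x^4 + 0.9267*x^3 - 19.9068*x^2 + 4.3302*x + 14.7384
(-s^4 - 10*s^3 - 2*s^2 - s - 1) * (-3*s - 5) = 3*s^5 + 35*s^4 + 56*s^3 + 13*s^2 + 8*s + 5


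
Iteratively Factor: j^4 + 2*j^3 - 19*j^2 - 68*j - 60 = (j + 3)*(j^3 - j^2 - 16*j - 20) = (j + 2)*(j + 3)*(j^2 - 3*j - 10) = (j + 2)^2*(j + 3)*(j - 5)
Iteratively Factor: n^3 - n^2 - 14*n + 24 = (n - 2)*(n^2 + n - 12) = (n - 3)*(n - 2)*(n + 4)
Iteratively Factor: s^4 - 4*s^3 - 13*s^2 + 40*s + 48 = (s + 1)*(s^3 - 5*s^2 - 8*s + 48) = (s - 4)*(s + 1)*(s^2 - s - 12) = (s - 4)^2*(s + 1)*(s + 3)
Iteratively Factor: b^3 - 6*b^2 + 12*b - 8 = (b - 2)*(b^2 - 4*b + 4) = (b - 2)^2*(b - 2)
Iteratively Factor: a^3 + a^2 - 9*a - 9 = (a + 3)*(a^2 - 2*a - 3) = (a + 1)*(a + 3)*(a - 3)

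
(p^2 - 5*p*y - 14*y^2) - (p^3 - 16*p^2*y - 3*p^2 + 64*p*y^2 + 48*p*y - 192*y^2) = -p^3 + 16*p^2*y + 4*p^2 - 64*p*y^2 - 53*p*y + 178*y^2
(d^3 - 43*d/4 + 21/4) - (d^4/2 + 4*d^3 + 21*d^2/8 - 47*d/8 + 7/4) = -d^4/2 - 3*d^3 - 21*d^2/8 - 39*d/8 + 7/2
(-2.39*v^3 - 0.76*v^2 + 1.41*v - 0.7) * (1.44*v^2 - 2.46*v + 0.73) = -3.4416*v^5 + 4.785*v^4 + 2.1553*v^3 - 5.0314*v^2 + 2.7513*v - 0.511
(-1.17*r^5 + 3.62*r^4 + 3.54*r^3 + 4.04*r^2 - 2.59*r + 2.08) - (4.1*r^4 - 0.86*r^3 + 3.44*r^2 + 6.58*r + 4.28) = -1.17*r^5 - 0.48*r^4 + 4.4*r^3 + 0.6*r^2 - 9.17*r - 2.2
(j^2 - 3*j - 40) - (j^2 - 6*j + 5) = 3*j - 45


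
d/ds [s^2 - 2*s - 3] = 2*s - 2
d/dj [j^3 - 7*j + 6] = 3*j^2 - 7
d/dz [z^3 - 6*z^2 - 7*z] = 3*z^2 - 12*z - 7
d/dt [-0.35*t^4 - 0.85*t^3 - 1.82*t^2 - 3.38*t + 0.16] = -1.4*t^3 - 2.55*t^2 - 3.64*t - 3.38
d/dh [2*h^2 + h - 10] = 4*h + 1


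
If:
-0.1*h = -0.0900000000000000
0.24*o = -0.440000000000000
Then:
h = 0.90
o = -1.83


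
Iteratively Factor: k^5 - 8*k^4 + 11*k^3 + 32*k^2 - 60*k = (k)*(k^4 - 8*k^3 + 11*k^2 + 32*k - 60) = k*(k - 5)*(k^3 - 3*k^2 - 4*k + 12) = k*(k - 5)*(k - 2)*(k^2 - k - 6) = k*(k - 5)*(k - 3)*(k - 2)*(k + 2)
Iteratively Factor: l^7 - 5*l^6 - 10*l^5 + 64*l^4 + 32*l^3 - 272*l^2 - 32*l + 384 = (l - 2)*(l^6 - 3*l^5 - 16*l^4 + 32*l^3 + 96*l^2 - 80*l - 192) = (l - 2)*(l + 2)*(l^5 - 5*l^4 - 6*l^3 + 44*l^2 + 8*l - 96) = (l - 3)*(l - 2)*(l + 2)*(l^4 - 2*l^3 - 12*l^2 + 8*l + 32) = (l - 3)*(l - 2)*(l + 2)^2*(l^3 - 4*l^2 - 4*l + 16) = (l - 3)*(l - 2)^2*(l + 2)^2*(l^2 - 2*l - 8) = (l - 3)*(l - 2)^2*(l + 2)^3*(l - 4)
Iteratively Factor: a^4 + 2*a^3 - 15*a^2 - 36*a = (a + 3)*(a^3 - a^2 - 12*a) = (a - 4)*(a + 3)*(a^2 + 3*a) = (a - 4)*(a + 3)^2*(a)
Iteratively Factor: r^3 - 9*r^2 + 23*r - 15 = (r - 5)*(r^2 - 4*r + 3) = (r - 5)*(r - 3)*(r - 1)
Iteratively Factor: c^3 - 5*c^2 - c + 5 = (c + 1)*(c^2 - 6*c + 5) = (c - 1)*(c + 1)*(c - 5)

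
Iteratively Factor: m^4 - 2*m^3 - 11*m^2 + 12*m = (m - 1)*(m^3 - m^2 - 12*m) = (m - 4)*(m - 1)*(m^2 + 3*m) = (m - 4)*(m - 1)*(m + 3)*(m)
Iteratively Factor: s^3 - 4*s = (s + 2)*(s^2 - 2*s) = s*(s + 2)*(s - 2)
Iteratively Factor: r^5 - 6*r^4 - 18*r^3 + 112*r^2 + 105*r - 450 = (r - 5)*(r^4 - r^3 - 23*r^2 - 3*r + 90) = (r - 5)*(r + 3)*(r^3 - 4*r^2 - 11*r + 30) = (r - 5)*(r + 3)^2*(r^2 - 7*r + 10) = (r - 5)^2*(r + 3)^2*(r - 2)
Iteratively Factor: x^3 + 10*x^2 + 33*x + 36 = (x + 3)*(x^2 + 7*x + 12) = (x + 3)*(x + 4)*(x + 3)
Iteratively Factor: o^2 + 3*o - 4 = (o + 4)*(o - 1)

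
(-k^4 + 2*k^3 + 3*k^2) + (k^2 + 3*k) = -k^4 + 2*k^3 + 4*k^2 + 3*k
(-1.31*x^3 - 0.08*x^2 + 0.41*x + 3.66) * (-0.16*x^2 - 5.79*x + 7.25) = 0.2096*x^5 + 7.5977*x^4 - 9.0999*x^3 - 3.5395*x^2 - 18.2189*x + 26.535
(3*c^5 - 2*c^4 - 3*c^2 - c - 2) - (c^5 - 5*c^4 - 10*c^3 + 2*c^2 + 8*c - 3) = 2*c^5 + 3*c^4 + 10*c^3 - 5*c^2 - 9*c + 1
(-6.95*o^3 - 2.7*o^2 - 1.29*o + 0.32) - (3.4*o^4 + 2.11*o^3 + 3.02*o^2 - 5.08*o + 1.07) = -3.4*o^4 - 9.06*o^3 - 5.72*o^2 + 3.79*o - 0.75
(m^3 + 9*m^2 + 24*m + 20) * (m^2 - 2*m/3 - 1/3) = m^5 + 25*m^4/3 + 53*m^3/3 + m^2 - 64*m/3 - 20/3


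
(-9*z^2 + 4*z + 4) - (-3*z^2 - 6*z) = -6*z^2 + 10*z + 4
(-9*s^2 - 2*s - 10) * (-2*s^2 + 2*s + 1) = 18*s^4 - 14*s^3 + 7*s^2 - 22*s - 10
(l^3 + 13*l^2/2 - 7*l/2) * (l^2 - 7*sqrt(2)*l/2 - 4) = l^5 - 7*sqrt(2)*l^4/2 + 13*l^4/2 - 91*sqrt(2)*l^3/4 - 15*l^3/2 - 26*l^2 + 49*sqrt(2)*l^2/4 + 14*l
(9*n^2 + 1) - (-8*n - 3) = 9*n^2 + 8*n + 4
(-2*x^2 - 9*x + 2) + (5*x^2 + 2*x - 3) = 3*x^2 - 7*x - 1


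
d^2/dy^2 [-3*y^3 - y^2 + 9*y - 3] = -18*y - 2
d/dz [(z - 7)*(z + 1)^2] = (z + 1)*(3*z - 13)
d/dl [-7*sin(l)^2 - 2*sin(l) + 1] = -2*(7*sin(l) + 1)*cos(l)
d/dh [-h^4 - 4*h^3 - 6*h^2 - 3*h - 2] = -4*h^3 - 12*h^2 - 12*h - 3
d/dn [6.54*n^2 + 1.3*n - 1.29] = 13.08*n + 1.3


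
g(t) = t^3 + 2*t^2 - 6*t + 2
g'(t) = 3*t^2 + 4*t - 6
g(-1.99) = 13.98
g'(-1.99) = -2.08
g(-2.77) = 12.71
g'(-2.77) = 5.94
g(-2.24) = 14.24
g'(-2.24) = 0.09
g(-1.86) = 13.64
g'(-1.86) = -3.06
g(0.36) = 0.15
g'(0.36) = -4.17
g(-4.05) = -7.33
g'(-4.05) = 27.01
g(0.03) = 1.82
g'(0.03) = -5.88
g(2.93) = 26.74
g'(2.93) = 31.47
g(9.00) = 839.00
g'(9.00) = 273.00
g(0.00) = 2.00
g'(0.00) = -6.00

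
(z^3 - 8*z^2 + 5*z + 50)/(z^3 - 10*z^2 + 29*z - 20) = (z^2 - 3*z - 10)/(z^2 - 5*z + 4)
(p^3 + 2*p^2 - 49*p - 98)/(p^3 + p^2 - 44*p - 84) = (p + 7)/(p + 6)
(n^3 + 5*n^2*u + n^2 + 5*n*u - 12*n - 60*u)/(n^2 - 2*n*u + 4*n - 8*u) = (-n^2 - 5*n*u + 3*n + 15*u)/(-n + 2*u)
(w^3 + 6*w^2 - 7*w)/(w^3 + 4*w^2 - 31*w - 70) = w*(w - 1)/(w^2 - 3*w - 10)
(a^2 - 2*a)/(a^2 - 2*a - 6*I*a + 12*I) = a/(a - 6*I)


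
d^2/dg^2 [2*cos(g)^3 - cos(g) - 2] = (18*sin(g)^2 - 5)*cos(g)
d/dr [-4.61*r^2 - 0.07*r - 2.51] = -9.22*r - 0.07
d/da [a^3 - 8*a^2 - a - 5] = 3*a^2 - 16*a - 1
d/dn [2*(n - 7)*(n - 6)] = 4*n - 26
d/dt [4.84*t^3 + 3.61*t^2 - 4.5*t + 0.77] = 14.52*t^2 + 7.22*t - 4.5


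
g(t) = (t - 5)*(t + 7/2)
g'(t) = 2*t - 3/2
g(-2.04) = -10.28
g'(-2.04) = -5.58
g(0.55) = -18.02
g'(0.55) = -0.40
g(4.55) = -3.62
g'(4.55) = 7.60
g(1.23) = -17.83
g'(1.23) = 0.96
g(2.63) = -14.53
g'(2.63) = 3.76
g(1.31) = -17.75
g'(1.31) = 1.12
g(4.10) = -6.84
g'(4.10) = 6.70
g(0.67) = -18.06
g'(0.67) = -0.16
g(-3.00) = -4.00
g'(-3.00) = -7.50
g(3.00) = -13.00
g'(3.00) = 4.50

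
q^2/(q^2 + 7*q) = q/(q + 7)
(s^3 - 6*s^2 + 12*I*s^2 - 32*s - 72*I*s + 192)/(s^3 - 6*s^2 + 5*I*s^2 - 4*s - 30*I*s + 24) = (s + 8*I)/(s + I)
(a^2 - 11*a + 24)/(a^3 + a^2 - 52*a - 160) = (a - 3)/(a^2 + 9*a + 20)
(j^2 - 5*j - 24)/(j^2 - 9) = (j - 8)/(j - 3)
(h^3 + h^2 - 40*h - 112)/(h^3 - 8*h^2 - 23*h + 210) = (h^2 + 8*h + 16)/(h^2 - h - 30)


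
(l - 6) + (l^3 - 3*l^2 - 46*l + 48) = l^3 - 3*l^2 - 45*l + 42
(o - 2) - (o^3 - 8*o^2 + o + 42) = -o^3 + 8*o^2 - 44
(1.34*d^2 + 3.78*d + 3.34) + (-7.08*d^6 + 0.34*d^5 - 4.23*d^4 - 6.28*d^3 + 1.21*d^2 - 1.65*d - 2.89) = -7.08*d^6 + 0.34*d^5 - 4.23*d^4 - 6.28*d^3 + 2.55*d^2 + 2.13*d + 0.45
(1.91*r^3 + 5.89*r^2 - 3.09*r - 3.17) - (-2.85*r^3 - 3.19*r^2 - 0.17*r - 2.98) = 4.76*r^3 + 9.08*r^2 - 2.92*r - 0.19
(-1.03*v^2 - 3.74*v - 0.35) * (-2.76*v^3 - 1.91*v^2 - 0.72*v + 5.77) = 2.8428*v^5 + 12.2897*v^4 + 8.851*v^3 - 2.5818*v^2 - 21.3278*v - 2.0195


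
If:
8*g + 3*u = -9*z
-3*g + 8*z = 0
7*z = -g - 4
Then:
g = -32/29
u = 364/87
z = -12/29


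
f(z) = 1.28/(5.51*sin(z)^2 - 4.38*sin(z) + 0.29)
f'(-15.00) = -0.38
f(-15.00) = 0.23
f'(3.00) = -75.06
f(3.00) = -5.86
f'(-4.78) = -0.29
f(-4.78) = 0.91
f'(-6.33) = 24.35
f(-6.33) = 2.52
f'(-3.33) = -25.63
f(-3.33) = -3.80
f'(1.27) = -1.82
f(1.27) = 1.13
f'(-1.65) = -0.02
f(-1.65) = 0.13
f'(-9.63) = -19.15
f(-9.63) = -3.42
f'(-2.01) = -0.10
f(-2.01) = 0.15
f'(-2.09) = -0.13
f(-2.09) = 0.16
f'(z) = 1.28*(-11.02*sin(z)*cos(z) + 4.38*cos(z))/(5.51*sin(z)^2 - 4.38*sin(z) + 0.29)^2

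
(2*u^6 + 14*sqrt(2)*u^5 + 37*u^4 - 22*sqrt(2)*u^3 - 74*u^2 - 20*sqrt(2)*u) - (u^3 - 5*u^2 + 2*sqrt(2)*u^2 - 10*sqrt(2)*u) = 2*u^6 + 14*sqrt(2)*u^5 + 37*u^4 - 22*sqrt(2)*u^3 - u^3 - 69*u^2 - 2*sqrt(2)*u^2 - 10*sqrt(2)*u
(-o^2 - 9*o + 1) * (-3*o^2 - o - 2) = 3*o^4 + 28*o^3 + 8*o^2 + 17*o - 2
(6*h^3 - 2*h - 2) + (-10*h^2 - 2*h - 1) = 6*h^3 - 10*h^2 - 4*h - 3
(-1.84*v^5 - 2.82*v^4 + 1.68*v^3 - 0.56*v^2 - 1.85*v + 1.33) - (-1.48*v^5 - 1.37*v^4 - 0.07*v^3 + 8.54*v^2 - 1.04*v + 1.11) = -0.36*v^5 - 1.45*v^4 + 1.75*v^3 - 9.1*v^2 - 0.81*v + 0.22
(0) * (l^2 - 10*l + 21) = 0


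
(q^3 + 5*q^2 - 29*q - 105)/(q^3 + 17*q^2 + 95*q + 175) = (q^2 - 2*q - 15)/(q^2 + 10*q + 25)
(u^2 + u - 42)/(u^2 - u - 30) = (u + 7)/(u + 5)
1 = 1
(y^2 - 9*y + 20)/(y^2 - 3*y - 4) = (y - 5)/(y + 1)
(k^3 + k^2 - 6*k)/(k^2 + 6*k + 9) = k*(k - 2)/(k + 3)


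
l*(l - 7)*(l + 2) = l^3 - 5*l^2 - 14*l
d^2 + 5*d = d*(d + 5)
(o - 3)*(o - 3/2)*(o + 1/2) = o^3 - 4*o^2 + 9*o/4 + 9/4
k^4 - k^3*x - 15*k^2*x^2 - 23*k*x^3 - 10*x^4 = (k - 5*x)*(k + x)^2*(k + 2*x)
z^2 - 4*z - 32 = (z - 8)*(z + 4)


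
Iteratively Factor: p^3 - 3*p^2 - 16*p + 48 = (p - 3)*(p^2 - 16) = (p - 3)*(p + 4)*(p - 4)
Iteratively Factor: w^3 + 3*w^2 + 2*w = (w + 1)*(w^2 + 2*w) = (w + 1)*(w + 2)*(w)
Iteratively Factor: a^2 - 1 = (a + 1)*(a - 1)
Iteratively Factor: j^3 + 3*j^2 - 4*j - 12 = (j + 3)*(j^2 - 4) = (j - 2)*(j + 3)*(j + 2)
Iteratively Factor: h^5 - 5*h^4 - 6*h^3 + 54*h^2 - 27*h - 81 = (h + 3)*(h^4 - 8*h^3 + 18*h^2 - 27) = (h - 3)*(h + 3)*(h^3 - 5*h^2 + 3*h + 9) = (h - 3)*(h + 1)*(h + 3)*(h^2 - 6*h + 9) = (h - 3)^2*(h + 1)*(h + 3)*(h - 3)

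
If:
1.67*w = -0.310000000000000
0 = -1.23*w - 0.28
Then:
No Solution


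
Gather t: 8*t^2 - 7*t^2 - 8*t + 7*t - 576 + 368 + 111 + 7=t^2 - t - 90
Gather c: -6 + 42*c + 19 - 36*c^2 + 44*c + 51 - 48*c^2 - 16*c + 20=-84*c^2 + 70*c + 84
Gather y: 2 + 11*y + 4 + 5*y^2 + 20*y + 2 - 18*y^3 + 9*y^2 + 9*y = -18*y^3 + 14*y^2 + 40*y + 8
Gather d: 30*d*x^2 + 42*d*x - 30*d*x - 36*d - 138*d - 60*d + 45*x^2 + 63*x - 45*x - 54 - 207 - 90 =d*(30*x^2 + 12*x - 234) + 45*x^2 + 18*x - 351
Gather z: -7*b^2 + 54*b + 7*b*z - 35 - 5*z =-7*b^2 + 54*b + z*(7*b - 5) - 35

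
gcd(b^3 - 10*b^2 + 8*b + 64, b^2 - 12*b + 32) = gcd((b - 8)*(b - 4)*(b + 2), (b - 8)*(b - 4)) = b^2 - 12*b + 32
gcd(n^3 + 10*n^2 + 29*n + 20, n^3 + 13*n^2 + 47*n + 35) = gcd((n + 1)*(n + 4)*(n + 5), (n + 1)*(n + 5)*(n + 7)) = n^2 + 6*n + 5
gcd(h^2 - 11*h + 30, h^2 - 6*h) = h - 6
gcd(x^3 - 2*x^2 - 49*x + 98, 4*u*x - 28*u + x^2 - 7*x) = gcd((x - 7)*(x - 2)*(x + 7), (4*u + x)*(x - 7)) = x - 7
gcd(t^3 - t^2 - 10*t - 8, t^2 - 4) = t + 2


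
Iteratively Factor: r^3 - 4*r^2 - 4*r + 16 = (r + 2)*(r^2 - 6*r + 8) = (r - 4)*(r + 2)*(r - 2)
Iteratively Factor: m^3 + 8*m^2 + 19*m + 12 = (m + 4)*(m^2 + 4*m + 3) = (m + 1)*(m + 4)*(m + 3)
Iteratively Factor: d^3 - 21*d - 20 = (d + 4)*(d^2 - 4*d - 5) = (d - 5)*(d + 4)*(d + 1)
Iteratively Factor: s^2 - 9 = (s + 3)*(s - 3)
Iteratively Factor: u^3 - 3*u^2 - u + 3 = (u - 3)*(u^2 - 1) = (u - 3)*(u + 1)*(u - 1)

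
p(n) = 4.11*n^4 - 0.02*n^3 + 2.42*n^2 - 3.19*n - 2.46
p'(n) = 16.44*n^3 - 0.06*n^2 + 4.84*n - 3.19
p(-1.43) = 24.30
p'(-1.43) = -58.31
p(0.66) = -2.74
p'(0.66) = 4.70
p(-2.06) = 88.57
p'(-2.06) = -157.13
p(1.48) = 17.77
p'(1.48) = 57.14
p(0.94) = -0.13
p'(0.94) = 14.96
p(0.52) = -3.17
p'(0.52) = 1.62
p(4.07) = 1151.06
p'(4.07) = 1123.89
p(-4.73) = 2126.13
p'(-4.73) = -1767.17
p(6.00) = 5387.76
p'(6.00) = 3574.73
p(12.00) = 85498.14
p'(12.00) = 28454.57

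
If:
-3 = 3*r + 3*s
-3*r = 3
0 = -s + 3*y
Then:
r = -1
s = 0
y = 0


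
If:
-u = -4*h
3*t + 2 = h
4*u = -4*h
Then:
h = 0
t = -2/3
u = 0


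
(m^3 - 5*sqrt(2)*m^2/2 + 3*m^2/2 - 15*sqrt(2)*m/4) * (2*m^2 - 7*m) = 2*m^5 - 5*sqrt(2)*m^4 - 4*m^4 - 21*m^3/2 + 10*sqrt(2)*m^3 + 105*sqrt(2)*m^2/4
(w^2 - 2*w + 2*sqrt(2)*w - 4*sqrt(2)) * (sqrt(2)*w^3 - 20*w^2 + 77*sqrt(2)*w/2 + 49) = sqrt(2)*w^5 - 16*w^4 - 2*sqrt(2)*w^4 - 3*sqrt(2)*w^3/2 + 32*w^3 + 3*sqrt(2)*w^2 + 203*w^2 - 406*w + 98*sqrt(2)*w - 196*sqrt(2)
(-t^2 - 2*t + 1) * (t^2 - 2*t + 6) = -t^4 - t^2 - 14*t + 6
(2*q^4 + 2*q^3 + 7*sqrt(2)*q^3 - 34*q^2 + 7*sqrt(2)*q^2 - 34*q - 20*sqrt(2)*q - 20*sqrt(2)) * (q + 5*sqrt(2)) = 2*q^5 + 2*q^4 + 17*sqrt(2)*q^4 + 17*sqrt(2)*q^3 + 36*q^3 - 190*sqrt(2)*q^2 + 36*q^2 - 190*sqrt(2)*q - 200*q - 200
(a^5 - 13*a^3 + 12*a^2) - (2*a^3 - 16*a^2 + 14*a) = a^5 - 15*a^3 + 28*a^2 - 14*a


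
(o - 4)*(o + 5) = o^2 + o - 20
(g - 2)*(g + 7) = g^2 + 5*g - 14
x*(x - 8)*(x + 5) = x^3 - 3*x^2 - 40*x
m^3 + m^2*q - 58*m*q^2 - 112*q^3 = (m - 8*q)*(m + 2*q)*(m + 7*q)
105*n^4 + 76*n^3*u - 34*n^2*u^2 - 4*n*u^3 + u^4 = (-7*n + u)*(-3*n + u)*(n + u)*(5*n + u)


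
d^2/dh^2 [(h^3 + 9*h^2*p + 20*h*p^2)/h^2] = 40*p^2/h^3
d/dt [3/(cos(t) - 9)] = 3*sin(t)/(cos(t) - 9)^2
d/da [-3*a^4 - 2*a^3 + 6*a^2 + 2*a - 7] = -12*a^3 - 6*a^2 + 12*a + 2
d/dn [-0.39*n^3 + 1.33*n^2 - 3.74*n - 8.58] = -1.17*n^2 + 2.66*n - 3.74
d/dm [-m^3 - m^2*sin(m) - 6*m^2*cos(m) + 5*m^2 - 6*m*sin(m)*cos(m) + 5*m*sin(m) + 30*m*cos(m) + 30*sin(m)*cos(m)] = 6*m^2*sin(m) - m^2*cos(m) - 3*m^2 - 32*m*sin(m) - 7*m*cos(m) - 6*m*cos(2*m) + 10*m + 5*sin(m) - 3*sin(2*m) + 30*cos(m) + 30*cos(2*m)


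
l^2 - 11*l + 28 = (l - 7)*(l - 4)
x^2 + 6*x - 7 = (x - 1)*(x + 7)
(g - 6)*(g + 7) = g^2 + g - 42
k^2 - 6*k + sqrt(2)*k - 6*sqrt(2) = (k - 6)*(k + sqrt(2))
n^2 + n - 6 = (n - 2)*(n + 3)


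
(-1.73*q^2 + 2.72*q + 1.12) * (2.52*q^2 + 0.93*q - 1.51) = -4.3596*q^4 + 5.2455*q^3 + 7.9643*q^2 - 3.0656*q - 1.6912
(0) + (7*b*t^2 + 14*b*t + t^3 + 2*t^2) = 7*b*t^2 + 14*b*t + t^3 + 2*t^2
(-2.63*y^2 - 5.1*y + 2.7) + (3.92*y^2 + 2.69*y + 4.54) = 1.29*y^2 - 2.41*y + 7.24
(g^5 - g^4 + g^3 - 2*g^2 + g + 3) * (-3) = -3*g^5 + 3*g^4 - 3*g^3 + 6*g^2 - 3*g - 9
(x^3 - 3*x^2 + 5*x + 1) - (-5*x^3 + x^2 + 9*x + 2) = 6*x^3 - 4*x^2 - 4*x - 1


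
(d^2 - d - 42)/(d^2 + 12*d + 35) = (d^2 - d - 42)/(d^2 + 12*d + 35)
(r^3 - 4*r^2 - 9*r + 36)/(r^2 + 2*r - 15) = (r^2 - r - 12)/(r + 5)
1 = 1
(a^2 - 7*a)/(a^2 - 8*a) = (a - 7)/(a - 8)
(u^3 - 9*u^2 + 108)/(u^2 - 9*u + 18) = (u^2 - 3*u - 18)/(u - 3)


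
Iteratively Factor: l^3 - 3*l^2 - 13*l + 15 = (l - 5)*(l^2 + 2*l - 3) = (l - 5)*(l + 3)*(l - 1)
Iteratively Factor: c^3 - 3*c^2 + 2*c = (c - 2)*(c^2 - c) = (c - 2)*(c - 1)*(c)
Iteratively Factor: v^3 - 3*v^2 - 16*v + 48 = (v + 4)*(v^2 - 7*v + 12) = (v - 3)*(v + 4)*(v - 4)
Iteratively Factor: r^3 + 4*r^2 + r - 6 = (r + 3)*(r^2 + r - 2) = (r - 1)*(r + 3)*(r + 2)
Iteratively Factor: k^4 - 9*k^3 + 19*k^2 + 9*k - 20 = (k - 1)*(k^3 - 8*k^2 + 11*k + 20) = (k - 1)*(k + 1)*(k^2 - 9*k + 20) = (k - 5)*(k - 1)*(k + 1)*(k - 4)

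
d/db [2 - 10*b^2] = -20*b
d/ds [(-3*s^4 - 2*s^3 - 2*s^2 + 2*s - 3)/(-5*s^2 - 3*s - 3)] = (30*s^5 + 37*s^4 + 48*s^3 + 34*s^2 - 18*s - 15)/(25*s^4 + 30*s^3 + 39*s^2 + 18*s + 9)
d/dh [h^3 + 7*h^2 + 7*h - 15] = 3*h^2 + 14*h + 7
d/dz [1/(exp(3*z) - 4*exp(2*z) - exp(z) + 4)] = (-3*exp(2*z) + 8*exp(z) + 1)*exp(z)/(exp(3*z) - 4*exp(2*z) - exp(z) + 4)^2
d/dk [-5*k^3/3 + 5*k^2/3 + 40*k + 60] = -5*k^2 + 10*k/3 + 40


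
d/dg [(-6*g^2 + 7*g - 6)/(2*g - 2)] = (-6*g^2 + 12*g - 1)/(2*(g^2 - 2*g + 1))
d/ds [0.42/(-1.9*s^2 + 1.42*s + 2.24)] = (1.596*s - 0.5964)/(-1.9*s^2 + 1.42*s + 2.24)^2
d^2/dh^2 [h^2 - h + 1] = 2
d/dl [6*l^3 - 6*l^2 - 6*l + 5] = 18*l^2 - 12*l - 6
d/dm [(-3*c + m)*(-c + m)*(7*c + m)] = -25*c^2 + 6*c*m + 3*m^2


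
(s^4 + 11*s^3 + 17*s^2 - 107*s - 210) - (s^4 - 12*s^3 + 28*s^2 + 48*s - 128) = 23*s^3 - 11*s^2 - 155*s - 82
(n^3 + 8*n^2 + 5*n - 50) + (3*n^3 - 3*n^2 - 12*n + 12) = 4*n^3 + 5*n^2 - 7*n - 38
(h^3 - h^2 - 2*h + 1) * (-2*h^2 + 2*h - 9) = -2*h^5 + 4*h^4 - 7*h^3 + 3*h^2 + 20*h - 9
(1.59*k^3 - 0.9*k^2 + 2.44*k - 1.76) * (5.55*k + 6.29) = 8.8245*k^4 + 5.0061*k^3 + 7.881*k^2 + 5.5796*k - 11.0704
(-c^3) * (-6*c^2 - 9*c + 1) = 6*c^5 + 9*c^4 - c^3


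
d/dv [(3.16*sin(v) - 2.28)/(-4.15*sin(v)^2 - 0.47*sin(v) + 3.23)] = (13.114*sin(v)^2 - 18.924*sin(v) + 9.1352)*cos(v)/(17.2225*sin(v)^4 + 3.901*sin(v)^3 - 26.5881*sin(v)^2 - 3.0362*sin(v) + 10.4329)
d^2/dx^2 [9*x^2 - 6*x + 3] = 18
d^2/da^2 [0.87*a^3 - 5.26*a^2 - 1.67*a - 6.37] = 5.22*a - 10.52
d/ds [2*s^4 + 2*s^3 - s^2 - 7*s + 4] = 8*s^3 + 6*s^2 - 2*s - 7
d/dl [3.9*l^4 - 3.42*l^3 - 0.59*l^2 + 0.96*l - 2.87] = 15.6*l^3 - 10.26*l^2 - 1.18*l + 0.96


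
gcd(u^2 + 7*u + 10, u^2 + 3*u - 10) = u + 5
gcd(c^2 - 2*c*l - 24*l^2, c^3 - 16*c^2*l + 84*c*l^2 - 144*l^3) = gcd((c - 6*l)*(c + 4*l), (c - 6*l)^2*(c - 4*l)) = c - 6*l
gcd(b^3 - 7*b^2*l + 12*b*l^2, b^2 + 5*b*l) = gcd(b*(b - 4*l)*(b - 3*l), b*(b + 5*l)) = b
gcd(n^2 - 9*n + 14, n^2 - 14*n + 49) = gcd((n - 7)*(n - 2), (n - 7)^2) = n - 7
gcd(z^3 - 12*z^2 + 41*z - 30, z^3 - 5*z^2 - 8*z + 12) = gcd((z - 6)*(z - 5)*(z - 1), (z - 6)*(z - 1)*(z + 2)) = z^2 - 7*z + 6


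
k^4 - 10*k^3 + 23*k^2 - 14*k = k*(k - 7)*(k - 2)*(k - 1)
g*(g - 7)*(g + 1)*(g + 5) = g^4 - g^3 - 37*g^2 - 35*g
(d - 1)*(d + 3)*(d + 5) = d^3 + 7*d^2 + 7*d - 15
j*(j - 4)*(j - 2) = j^3 - 6*j^2 + 8*j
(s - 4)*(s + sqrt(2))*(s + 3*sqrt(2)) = s^3 - 4*s^2 + 4*sqrt(2)*s^2 - 16*sqrt(2)*s + 6*s - 24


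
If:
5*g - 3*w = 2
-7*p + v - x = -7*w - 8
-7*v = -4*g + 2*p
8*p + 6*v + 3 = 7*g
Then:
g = 132*x/1069 - 899/1069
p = 75*x/1069 - 1021/1069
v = 54*x/1069 - 222/1069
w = 220*x/1069 - 2211/1069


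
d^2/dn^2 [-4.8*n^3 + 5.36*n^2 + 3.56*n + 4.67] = 10.72 - 28.8*n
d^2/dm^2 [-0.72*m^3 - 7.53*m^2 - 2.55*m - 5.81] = -4.32*m - 15.06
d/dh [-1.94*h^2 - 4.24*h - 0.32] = -3.88*h - 4.24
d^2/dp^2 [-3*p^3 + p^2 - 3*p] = 2 - 18*p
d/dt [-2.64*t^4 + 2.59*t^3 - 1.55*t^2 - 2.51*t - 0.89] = -10.56*t^3 + 7.77*t^2 - 3.1*t - 2.51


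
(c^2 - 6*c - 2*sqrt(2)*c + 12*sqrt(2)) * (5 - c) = -c^3 + 2*sqrt(2)*c^2 + 11*c^2 - 22*sqrt(2)*c - 30*c + 60*sqrt(2)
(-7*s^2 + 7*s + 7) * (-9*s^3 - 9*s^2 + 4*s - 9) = 63*s^5 - 154*s^3 + 28*s^2 - 35*s - 63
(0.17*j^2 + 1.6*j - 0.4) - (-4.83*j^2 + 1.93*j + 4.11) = 5.0*j^2 - 0.33*j - 4.51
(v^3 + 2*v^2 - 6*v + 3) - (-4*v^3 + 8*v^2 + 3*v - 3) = 5*v^3 - 6*v^2 - 9*v + 6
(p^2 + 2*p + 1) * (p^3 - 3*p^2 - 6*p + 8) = p^5 - p^4 - 11*p^3 - 7*p^2 + 10*p + 8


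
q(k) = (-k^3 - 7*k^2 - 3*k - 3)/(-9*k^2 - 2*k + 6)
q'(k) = (18*k + 2)*(-k^3 - 7*k^2 - 3*k - 3)/(-9*k^2 - 2*k + 6)^2 + (-3*k^2 - 14*k - 3)/(-9*k^2 - 2*k + 6)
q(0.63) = -6.78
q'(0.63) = -88.58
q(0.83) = 5.85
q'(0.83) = -44.32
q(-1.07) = 3.04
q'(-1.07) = 20.30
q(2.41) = 1.27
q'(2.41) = -0.07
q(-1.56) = 0.90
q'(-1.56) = 0.94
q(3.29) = 1.27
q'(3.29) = 0.04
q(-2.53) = 0.52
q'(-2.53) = 0.20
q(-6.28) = 0.04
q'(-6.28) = 0.11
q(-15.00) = -0.93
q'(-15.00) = 0.11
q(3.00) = 1.26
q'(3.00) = 0.02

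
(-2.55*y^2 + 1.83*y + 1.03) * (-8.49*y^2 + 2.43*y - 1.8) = 21.6495*y^4 - 21.7332*y^3 + 0.2922*y^2 - 0.7911*y - 1.854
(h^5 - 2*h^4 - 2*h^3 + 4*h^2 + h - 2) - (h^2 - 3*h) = h^5 - 2*h^4 - 2*h^3 + 3*h^2 + 4*h - 2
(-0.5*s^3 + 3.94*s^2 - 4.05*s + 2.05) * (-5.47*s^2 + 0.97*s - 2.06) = 2.735*s^5 - 22.0368*s^4 + 27.0053*s^3 - 23.2584*s^2 + 10.3315*s - 4.223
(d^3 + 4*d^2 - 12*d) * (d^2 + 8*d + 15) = d^5 + 12*d^4 + 35*d^3 - 36*d^2 - 180*d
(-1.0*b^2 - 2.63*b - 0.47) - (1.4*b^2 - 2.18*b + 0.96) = -2.4*b^2 - 0.45*b - 1.43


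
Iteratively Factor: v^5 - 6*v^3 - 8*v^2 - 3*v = (v + 1)*(v^4 - v^3 - 5*v^2 - 3*v) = (v + 1)^2*(v^3 - 2*v^2 - 3*v) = (v - 3)*(v + 1)^2*(v^2 + v) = (v - 3)*(v + 1)^3*(v)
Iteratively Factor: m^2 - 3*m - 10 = (m - 5)*(m + 2)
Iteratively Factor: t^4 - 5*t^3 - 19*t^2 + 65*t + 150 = (t - 5)*(t^3 - 19*t - 30) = (t - 5)*(t + 3)*(t^2 - 3*t - 10) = (t - 5)^2*(t + 3)*(t + 2)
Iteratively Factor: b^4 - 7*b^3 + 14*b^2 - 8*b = (b)*(b^3 - 7*b^2 + 14*b - 8) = b*(b - 2)*(b^2 - 5*b + 4) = b*(b - 4)*(b - 2)*(b - 1)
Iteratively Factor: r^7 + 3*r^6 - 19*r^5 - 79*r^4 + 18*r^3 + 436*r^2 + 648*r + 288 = (r + 2)*(r^6 + r^5 - 21*r^4 - 37*r^3 + 92*r^2 + 252*r + 144) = (r - 3)*(r + 2)*(r^5 + 4*r^4 - 9*r^3 - 64*r^2 - 100*r - 48) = (r - 4)*(r - 3)*(r + 2)*(r^4 + 8*r^3 + 23*r^2 + 28*r + 12) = (r - 4)*(r - 3)*(r + 1)*(r + 2)*(r^3 + 7*r^2 + 16*r + 12) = (r - 4)*(r - 3)*(r + 1)*(r + 2)*(r + 3)*(r^2 + 4*r + 4) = (r - 4)*(r - 3)*(r + 1)*(r + 2)^2*(r + 3)*(r + 2)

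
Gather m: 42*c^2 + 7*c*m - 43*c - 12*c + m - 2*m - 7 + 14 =42*c^2 - 55*c + m*(7*c - 1) + 7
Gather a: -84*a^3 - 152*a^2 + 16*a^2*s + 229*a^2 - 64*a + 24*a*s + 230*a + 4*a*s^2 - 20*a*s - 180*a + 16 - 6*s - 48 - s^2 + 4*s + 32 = -84*a^3 + a^2*(16*s + 77) + a*(4*s^2 + 4*s - 14) - s^2 - 2*s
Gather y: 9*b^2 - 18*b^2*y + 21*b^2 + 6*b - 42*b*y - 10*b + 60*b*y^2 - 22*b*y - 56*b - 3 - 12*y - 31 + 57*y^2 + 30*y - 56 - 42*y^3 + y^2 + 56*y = 30*b^2 - 60*b - 42*y^3 + y^2*(60*b + 58) + y*(-18*b^2 - 64*b + 74) - 90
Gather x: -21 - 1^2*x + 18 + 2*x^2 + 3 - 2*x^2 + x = 0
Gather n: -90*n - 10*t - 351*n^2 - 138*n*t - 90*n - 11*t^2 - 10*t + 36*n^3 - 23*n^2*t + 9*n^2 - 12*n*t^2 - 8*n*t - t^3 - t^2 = 36*n^3 + n^2*(-23*t - 342) + n*(-12*t^2 - 146*t - 180) - t^3 - 12*t^2 - 20*t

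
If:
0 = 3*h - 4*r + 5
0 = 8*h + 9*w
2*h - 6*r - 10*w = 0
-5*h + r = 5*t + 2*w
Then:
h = 27/23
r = 49/23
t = -38/115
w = -24/23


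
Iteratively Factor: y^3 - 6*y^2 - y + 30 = (y - 5)*(y^2 - y - 6) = (y - 5)*(y + 2)*(y - 3)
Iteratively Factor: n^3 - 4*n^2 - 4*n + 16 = (n + 2)*(n^2 - 6*n + 8) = (n - 2)*(n + 2)*(n - 4)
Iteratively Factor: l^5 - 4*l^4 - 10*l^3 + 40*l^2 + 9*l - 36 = (l - 4)*(l^4 - 10*l^2 + 9) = (l - 4)*(l - 1)*(l^3 + l^2 - 9*l - 9) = (l - 4)*(l - 1)*(l + 1)*(l^2 - 9) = (l - 4)*(l - 1)*(l + 1)*(l + 3)*(l - 3)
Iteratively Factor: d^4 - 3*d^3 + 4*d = (d + 1)*(d^3 - 4*d^2 + 4*d) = (d - 2)*(d + 1)*(d^2 - 2*d) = d*(d - 2)*(d + 1)*(d - 2)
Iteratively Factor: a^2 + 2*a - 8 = (a - 2)*(a + 4)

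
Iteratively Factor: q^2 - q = (q - 1)*(q)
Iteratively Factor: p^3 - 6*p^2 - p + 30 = (p - 5)*(p^2 - p - 6) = (p - 5)*(p - 3)*(p + 2)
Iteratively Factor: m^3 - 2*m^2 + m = (m)*(m^2 - 2*m + 1) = m*(m - 1)*(m - 1)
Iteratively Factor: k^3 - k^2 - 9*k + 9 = (k + 3)*(k^2 - 4*k + 3) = (k - 3)*(k + 3)*(k - 1)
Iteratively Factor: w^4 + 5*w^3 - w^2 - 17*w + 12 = (w - 1)*(w^3 + 6*w^2 + 5*w - 12) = (w - 1)*(w + 3)*(w^2 + 3*w - 4) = (w - 1)^2*(w + 3)*(w + 4)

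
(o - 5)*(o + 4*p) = o^2 + 4*o*p - 5*o - 20*p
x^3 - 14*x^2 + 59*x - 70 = (x - 7)*(x - 5)*(x - 2)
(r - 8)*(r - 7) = r^2 - 15*r + 56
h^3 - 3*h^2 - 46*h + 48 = (h - 8)*(h - 1)*(h + 6)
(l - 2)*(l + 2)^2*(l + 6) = l^4 + 8*l^3 + 8*l^2 - 32*l - 48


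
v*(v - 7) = v^2 - 7*v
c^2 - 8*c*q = c*(c - 8*q)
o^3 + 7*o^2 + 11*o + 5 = (o + 1)^2*(o + 5)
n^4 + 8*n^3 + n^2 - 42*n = n*(n - 2)*(n + 3)*(n + 7)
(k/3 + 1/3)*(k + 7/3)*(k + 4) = k^3/3 + 22*k^2/9 + 47*k/9 + 28/9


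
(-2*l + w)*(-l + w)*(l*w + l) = 2*l^3*w + 2*l^3 - 3*l^2*w^2 - 3*l^2*w + l*w^3 + l*w^2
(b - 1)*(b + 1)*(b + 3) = b^3 + 3*b^2 - b - 3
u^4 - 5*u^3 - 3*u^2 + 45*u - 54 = (u - 3)^2*(u - 2)*(u + 3)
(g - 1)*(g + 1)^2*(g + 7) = g^4 + 8*g^3 + 6*g^2 - 8*g - 7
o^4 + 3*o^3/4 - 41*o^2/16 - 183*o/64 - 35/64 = (o - 7/4)*(o + 1/4)*(o + 1)*(o + 5/4)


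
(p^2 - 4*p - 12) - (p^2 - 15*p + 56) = 11*p - 68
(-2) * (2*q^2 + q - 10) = -4*q^2 - 2*q + 20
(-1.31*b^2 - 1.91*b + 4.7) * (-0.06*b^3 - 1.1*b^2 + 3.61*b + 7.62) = 0.0786*b^5 + 1.5556*b^4 - 2.9101*b^3 - 22.0473*b^2 + 2.4128*b + 35.814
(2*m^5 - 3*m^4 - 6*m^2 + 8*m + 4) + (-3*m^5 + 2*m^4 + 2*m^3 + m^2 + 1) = -m^5 - m^4 + 2*m^3 - 5*m^2 + 8*m + 5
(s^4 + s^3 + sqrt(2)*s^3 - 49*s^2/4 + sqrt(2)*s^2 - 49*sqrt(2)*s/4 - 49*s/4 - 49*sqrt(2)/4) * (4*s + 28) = 4*s^5 + 4*sqrt(2)*s^4 + 32*s^4 - 21*s^3 + 32*sqrt(2)*s^3 - 392*s^2 - 21*sqrt(2)*s^2 - 392*sqrt(2)*s - 343*s - 343*sqrt(2)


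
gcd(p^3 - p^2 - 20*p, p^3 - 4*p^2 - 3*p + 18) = 1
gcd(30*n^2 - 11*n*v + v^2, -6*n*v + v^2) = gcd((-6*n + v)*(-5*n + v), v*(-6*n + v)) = -6*n + v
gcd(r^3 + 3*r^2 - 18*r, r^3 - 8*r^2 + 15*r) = r^2 - 3*r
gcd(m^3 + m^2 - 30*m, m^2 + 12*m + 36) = m + 6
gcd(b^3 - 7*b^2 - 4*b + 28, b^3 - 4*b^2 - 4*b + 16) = b^2 - 4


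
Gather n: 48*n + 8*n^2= 8*n^2 + 48*n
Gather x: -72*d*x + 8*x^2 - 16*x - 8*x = 8*x^2 + x*(-72*d - 24)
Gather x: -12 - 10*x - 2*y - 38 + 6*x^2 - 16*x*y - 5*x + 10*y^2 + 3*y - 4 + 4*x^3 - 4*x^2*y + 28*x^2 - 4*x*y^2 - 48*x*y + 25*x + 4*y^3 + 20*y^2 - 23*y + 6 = 4*x^3 + x^2*(34 - 4*y) + x*(-4*y^2 - 64*y + 10) + 4*y^3 + 30*y^2 - 22*y - 48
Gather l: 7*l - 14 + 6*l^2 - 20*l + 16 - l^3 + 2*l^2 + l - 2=-l^3 + 8*l^2 - 12*l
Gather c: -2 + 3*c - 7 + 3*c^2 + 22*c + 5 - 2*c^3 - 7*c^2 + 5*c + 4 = -2*c^3 - 4*c^2 + 30*c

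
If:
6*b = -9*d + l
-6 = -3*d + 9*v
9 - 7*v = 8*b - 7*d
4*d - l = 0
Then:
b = 205/204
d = -41/34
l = -82/17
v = -109/102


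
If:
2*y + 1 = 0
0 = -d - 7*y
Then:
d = 7/2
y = -1/2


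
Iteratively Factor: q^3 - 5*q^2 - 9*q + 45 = (q + 3)*(q^2 - 8*q + 15) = (q - 5)*(q + 3)*(q - 3)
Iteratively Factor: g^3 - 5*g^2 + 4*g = (g - 4)*(g^2 - g) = g*(g - 4)*(g - 1)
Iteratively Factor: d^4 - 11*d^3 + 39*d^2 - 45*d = (d - 3)*(d^3 - 8*d^2 + 15*d) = (d - 3)^2*(d^2 - 5*d) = d*(d - 3)^2*(d - 5)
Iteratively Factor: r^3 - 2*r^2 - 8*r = (r - 4)*(r^2 + 2*r) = r*(r - 4)*(r + 2)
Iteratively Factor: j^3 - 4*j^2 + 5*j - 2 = (j - 1)*(j^2 - 3*j + 2) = (j - 2)*(j - 1)*(j - 1)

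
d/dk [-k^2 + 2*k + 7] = 2 - 2*k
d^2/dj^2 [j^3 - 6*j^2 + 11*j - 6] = 6*j - 12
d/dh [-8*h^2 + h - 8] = 1 - 16*h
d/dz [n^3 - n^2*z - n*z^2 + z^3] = -n^2 - 2*n*z + 3*z^2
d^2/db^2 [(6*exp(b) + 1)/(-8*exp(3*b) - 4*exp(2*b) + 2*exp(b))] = (-384*exp(5*b) - 288*exp(4*b) - 208*exp(3*b) - 20*exp(2*b) + 6*exp(b) - 1)*exp(-b)/(2*(64*exp(6*b) + 96*exp(5*b) - 40*exp(3*b) + 6*exp(b) - 1))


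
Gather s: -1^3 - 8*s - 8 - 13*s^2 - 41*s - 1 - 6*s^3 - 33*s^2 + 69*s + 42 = -6*s^3 - 46*s^2 + 20*s + 32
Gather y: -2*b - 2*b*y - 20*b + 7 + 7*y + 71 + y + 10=-22*b + y*(8 - 2*b) + 88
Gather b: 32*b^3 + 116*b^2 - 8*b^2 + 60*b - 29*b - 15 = 32*b^3 + 108*b^2 + 31*b - 15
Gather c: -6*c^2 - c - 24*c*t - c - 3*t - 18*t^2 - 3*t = -6*c^2 + c*(-24*t - 2) - 18*t^2 - 6*t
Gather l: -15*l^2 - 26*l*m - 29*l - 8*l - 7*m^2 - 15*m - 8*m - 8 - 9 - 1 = -15*l^2 + l*(-26*m - 37) - 7*m^2 - 23*m - 18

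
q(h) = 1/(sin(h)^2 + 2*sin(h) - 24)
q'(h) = (-2*sin(h)*cos(h) - 2*cos(h))/(sin(h)^2 + 2*sin(h) - 24)^2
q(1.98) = -0.05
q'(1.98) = 0.00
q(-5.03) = -0.05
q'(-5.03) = -0.00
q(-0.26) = -0.04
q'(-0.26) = -0.00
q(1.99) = -0.05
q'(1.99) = 0.00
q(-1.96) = -0.04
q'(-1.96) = 0.00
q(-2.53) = -0.04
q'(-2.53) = 0.00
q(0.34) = -0.04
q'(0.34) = -0.00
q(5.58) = -0.04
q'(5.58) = -0.00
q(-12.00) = -0.04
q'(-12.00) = -0.00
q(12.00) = -0.04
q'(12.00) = 0.00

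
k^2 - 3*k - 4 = (k - 4)*(k + 1)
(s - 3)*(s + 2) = s^2 - s - 6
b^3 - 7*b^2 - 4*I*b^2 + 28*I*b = b*(b - 7)*(b - 4*I)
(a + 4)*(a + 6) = a^2 + 10*a + 24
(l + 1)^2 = l^2 + 2*l + 1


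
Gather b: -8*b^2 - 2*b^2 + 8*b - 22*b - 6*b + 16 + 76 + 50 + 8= -10*b^2 - 20*b + 150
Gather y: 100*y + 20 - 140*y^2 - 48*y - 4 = -140*y^2 + 52*y + 16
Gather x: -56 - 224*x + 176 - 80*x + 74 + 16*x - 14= 180 - 288*x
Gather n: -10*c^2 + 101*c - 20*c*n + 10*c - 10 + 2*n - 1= -10*c^2 + 111*c + n*(2 - 20*c) - 11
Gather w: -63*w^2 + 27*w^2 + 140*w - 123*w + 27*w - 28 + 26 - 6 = -36*w^2 + 44*w - 8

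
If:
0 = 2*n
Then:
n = 0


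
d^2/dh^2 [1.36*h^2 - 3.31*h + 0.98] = 2.72000000000000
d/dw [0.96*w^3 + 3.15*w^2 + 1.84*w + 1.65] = 2.88*w^2 + 6.3*w + 1.84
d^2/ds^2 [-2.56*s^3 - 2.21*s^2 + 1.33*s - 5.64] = -15.36*s - 4.42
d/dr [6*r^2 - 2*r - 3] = 12*r - 2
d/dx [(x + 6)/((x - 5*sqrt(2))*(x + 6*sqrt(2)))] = (-x^2 - 12*x - 60 - 6*sqrt(2))/(x^4 + 2*sqrt(2)*x^3 - 118*x^2 - 120*sqrt(2)*x + 3600)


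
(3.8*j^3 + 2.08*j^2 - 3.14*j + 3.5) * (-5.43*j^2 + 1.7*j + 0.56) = -20.634*j^5 - 4.8344*j^4 + 22.7142*j^3 - 23.1782*j^2 + 4.1916*j + 1.96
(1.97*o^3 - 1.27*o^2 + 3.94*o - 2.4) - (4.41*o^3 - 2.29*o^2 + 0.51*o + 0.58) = -2.44*o^3 + 1.02*o^2 + 3.43*o - 2.98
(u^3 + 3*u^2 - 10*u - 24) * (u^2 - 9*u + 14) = u^5 - 6*u^4 - 23*u^3 + 108*u^2 + 76*u - 336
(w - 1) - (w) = -1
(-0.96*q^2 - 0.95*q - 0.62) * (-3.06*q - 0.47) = 2.9376*q^3 + 3.3582*q^2 + 2.3437*q + 0.2914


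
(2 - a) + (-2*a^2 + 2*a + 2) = -2*a^2 + a + 4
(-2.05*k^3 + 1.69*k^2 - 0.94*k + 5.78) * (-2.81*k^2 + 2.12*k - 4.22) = 5.7605*k^5 - 9.0949*k^4 + 14.8752*k^3 - 25.3664*k^2 + 16.2204*k - 24.3916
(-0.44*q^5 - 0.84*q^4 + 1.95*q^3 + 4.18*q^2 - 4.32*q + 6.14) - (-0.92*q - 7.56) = -0.44*q^5 - 0.84*q^4 + 1.95*q^3 + 4.18*q^2 - 3.4*q + 13.7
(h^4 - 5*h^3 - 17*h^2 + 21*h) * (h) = h^5 - 5*h^4 - 17*h^3 + 21*h^2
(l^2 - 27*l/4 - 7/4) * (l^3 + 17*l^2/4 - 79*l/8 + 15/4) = l^5 - 5*l^4/2 - 645*l^3/16 + 2015*l^2/32 - 257*l/32 - 105/16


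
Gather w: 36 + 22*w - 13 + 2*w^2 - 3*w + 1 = 2*w^2 + 19*w + 24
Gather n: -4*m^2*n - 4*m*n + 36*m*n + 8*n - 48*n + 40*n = n*(-4*m^2 + 32*m)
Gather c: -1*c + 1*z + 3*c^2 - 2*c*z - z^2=3*c^2 + c*(-2*z - 1) - z^2 + z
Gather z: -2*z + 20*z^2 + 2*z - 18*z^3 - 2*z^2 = -18*z^3 + 18*z^2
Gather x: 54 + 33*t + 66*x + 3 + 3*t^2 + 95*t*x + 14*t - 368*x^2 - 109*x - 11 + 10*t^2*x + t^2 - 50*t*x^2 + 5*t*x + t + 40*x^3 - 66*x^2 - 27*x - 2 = 4*t^2 + 48*t + 40*x^3 + x^2*(-50*t - 434) + x*(10*t^2 + 100*t - 70) + 44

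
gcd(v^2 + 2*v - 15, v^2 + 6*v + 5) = v + 5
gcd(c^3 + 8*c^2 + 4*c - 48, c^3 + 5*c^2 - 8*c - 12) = c^2 + 4*c - 12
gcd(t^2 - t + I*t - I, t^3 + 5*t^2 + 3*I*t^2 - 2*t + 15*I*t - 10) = t + I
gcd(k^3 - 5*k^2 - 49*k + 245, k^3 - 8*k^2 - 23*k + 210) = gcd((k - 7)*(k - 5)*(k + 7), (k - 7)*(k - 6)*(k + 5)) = k - 7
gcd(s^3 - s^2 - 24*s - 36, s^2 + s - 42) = s - 6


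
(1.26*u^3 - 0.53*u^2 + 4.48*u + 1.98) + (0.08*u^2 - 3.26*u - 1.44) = 1.26*u^3 - 0.45*u^2 + 1.22*u + 0.54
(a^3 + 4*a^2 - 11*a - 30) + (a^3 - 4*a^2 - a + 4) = 2*a^3 - 12*a - 26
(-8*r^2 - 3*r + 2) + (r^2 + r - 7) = -7*r^2 - 2*r - 5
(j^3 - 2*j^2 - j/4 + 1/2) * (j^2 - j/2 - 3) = j^5 - 5*j^4/2 - 9*j^3/4 + 53*j^2/8 + j/2 - 3/2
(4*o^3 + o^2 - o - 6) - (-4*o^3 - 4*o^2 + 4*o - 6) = 8*o^3 + 5*o^2 - 5*o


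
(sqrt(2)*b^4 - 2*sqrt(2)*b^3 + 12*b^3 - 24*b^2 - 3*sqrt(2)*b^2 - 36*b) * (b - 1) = sqrt(2)*b^5 - 3*sqrt(2)*b^4 + 12*b^4 - 36*b^3 - sqrt(2)*b^3 - 12*b^2 + 3*sqrt(2)*b^2 + 36*b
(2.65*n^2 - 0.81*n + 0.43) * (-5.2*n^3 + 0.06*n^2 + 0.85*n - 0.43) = -13.78*n^5 + 4.371*n^4 - 0.0321000000000003*n^3 - 1.8022*n^2 + 0.7138*n - 0.1849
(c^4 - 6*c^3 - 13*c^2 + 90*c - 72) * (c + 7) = c^5 + c^4 - 55*c^3 - c^2 + 558*c - 504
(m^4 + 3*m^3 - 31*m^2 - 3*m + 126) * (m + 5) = m^5 + 8*m^4 - 16*m^3 - 158*m^2 + 111*m + 630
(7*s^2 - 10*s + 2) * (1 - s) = -7*s^3 + 17*s^2 - 12*s + 2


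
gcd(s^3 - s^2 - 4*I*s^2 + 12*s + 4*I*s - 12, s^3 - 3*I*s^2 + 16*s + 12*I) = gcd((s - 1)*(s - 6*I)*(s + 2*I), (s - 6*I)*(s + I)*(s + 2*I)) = s^2 - 4*I*s + 12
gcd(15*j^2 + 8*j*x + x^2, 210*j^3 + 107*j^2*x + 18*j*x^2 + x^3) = 5*j + x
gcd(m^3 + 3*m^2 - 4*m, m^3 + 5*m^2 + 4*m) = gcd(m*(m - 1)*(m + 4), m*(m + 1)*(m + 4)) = m^2 + 4*m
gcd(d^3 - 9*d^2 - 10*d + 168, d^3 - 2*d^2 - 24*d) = d^2 - 2*d - 24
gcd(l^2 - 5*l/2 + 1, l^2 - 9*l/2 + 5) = l - 2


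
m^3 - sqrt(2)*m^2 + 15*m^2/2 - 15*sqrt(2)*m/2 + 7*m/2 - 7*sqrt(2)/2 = (m + 1/2)*(m + 7)*(m - sqrt(2))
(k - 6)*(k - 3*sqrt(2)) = k^2 - 6*k - 3*sqrt(2)*k + 18*sqrt(2)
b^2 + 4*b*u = b*(b + 4*u)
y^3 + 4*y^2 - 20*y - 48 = (y - 4)*(y + 2)*(y + 6)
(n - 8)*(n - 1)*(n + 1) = n^3 - 8*n^2 - n + 8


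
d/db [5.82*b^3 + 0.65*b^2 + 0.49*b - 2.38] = 17.46*b^2 + 1.3*b + 0.49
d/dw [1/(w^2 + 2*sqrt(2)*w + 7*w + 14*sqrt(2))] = (-2*w - 7 - 2*sqrt(2))/(w^2 + 2*sqrt(2)*w + 7*w + 14*sqrt(2))^2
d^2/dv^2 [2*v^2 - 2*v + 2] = 4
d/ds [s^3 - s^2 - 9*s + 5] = 3*s^2 - 2*s - 9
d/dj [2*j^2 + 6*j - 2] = 4*j + 6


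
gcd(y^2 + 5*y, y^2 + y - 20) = y + 5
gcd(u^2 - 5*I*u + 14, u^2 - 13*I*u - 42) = u - 7*I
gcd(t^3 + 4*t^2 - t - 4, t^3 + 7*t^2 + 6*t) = t + 1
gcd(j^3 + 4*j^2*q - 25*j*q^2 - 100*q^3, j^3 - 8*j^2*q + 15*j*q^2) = -j + 5*q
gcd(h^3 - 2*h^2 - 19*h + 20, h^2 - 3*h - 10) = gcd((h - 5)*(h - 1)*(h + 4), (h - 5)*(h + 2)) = h - 5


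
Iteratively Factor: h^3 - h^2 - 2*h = (h - 2)*(h^2 + h) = h*(h - 2)*(h + 1)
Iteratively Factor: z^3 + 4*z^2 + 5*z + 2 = (z + 1)*(z^2 + 3*z + 2) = (z + 1)*(z + 2)*(z + 1)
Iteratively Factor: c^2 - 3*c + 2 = (c - 2)*(c - 1)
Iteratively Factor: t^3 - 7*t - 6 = (t - 3)*(t^2 + 3*t + 2) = (t - 3)*(t + 2)*(t + 1)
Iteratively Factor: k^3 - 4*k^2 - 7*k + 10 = (k + 2)*(k^2 - 6*k + 5) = (k - 5)*(k + 2)*(k - 1)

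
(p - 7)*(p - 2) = p^2 - 9*p + 14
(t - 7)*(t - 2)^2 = t^3 - 11*t^2 + 32*t - 28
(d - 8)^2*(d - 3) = d^3 - 19*d^2 + 112*d - 192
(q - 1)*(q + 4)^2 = q^3 + 7*q^2 + 8*q - 16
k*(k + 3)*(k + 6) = k^3 + 9*k^2 + 18*k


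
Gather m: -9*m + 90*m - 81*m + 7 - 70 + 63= 0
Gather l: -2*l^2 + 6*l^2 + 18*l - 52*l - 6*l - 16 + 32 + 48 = 4*l^2 - 40*l + 64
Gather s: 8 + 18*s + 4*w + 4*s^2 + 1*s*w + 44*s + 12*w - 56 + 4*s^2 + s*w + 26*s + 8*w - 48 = 8*s^2 + s*(2*w + 88) + 24*w - 96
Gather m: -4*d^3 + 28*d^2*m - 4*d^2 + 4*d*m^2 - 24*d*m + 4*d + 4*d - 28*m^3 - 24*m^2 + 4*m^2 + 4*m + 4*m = -4*d^3 - 4*d^2 + 8*d - 28*m^3 + m^2*(4*d - 20) + m*(28*d^2 - 24*d + 8)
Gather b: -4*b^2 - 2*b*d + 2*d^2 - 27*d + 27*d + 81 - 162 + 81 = -4*b^2 - 2*b*d + 2*d^2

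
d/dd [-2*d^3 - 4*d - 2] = -6*d^2 - 4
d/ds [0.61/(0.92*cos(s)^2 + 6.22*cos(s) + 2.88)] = (1.1224*cos(s) + 3.7942)*sin(s)/(0.92*cos(s)^2 + 6.22*cos(s) + 2.88)^2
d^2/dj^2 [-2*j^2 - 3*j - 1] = -4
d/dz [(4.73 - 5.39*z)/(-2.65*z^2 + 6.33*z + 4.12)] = (-14.2835*z^2 + 25.069*z - 52.1477)/(7.0225*z^4 - 33.549*z^3 + 18.2329*z^2 + 52.1592*z + 16.9744)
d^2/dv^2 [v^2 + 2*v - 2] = 2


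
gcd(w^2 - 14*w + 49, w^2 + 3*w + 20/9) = 1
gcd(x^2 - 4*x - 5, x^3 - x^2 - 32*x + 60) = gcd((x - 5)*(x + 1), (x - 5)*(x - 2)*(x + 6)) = x - 5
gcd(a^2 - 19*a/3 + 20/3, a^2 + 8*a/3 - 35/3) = 1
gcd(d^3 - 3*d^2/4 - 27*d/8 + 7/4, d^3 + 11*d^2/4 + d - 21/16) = d^2 + 5*d/4 - 7/8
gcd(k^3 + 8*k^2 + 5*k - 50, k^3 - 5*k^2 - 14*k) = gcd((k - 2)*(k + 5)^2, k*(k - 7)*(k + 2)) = 1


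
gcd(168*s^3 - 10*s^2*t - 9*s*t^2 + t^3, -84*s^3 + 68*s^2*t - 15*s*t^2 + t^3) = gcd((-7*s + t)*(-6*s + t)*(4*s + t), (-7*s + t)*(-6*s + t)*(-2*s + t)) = 42*s^2 - 13*s*t + t^2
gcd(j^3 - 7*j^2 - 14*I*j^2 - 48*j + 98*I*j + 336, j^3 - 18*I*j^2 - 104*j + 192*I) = j^2 - 14*I*j - 48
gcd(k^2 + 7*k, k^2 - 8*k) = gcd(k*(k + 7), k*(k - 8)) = k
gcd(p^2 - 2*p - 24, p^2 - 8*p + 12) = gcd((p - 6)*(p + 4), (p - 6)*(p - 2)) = p - 6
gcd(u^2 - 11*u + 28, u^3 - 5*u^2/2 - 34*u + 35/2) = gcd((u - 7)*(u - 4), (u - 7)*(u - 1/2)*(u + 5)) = u - 7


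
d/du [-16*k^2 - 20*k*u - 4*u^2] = -20*k - 8*u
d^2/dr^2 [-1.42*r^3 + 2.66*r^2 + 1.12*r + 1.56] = 5.32 - 8.52*r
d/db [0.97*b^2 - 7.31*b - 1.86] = 1.94*b - 7.31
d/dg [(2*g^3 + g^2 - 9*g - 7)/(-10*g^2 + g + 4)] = (-20*g^4 + 4*g^3 - 65*g^2 - 132*g - 29)/(100*g^4 - 20*g^3 - 79*g^2 + 8*g + 16)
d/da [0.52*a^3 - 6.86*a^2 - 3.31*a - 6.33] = 1.56*a^2 - 13.72*a - 3.31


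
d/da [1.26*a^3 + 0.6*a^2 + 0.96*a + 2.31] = 3.78*a^2 + 1.2*a + 0.96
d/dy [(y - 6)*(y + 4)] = 2*y - 2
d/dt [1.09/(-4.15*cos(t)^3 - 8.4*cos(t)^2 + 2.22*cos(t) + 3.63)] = (-13.5705*cos(t)^2 - 18.312*cos(t) + 2.4198)*sin(t)/(4.15*cos(t)^3 + 8.4*cos(t)^2 - 2.22*cos(t) - 3.63)^2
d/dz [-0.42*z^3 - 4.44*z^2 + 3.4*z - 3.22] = -1.26*z^2 - 8.88*z + 3.4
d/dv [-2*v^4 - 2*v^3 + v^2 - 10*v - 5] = -8*v^3 - 6*v^2 + 2*v - 10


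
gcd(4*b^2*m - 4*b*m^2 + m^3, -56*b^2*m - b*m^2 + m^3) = m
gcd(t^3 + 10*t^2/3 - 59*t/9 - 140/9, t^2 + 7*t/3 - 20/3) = t + 4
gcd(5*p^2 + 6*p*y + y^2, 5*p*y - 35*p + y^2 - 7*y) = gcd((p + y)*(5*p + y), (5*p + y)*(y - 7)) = 5*p + y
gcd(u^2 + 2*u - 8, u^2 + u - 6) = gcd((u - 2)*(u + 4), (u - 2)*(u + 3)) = u - 2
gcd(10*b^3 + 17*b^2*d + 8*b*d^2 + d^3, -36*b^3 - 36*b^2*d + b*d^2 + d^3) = b + d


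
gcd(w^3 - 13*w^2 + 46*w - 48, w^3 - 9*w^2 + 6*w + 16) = w^2 - 10*w + 16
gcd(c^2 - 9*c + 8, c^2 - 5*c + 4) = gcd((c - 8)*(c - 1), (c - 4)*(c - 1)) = c - 1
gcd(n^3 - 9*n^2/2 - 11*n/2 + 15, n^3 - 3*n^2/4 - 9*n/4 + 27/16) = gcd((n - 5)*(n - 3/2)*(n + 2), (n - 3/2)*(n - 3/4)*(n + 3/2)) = n - 3/2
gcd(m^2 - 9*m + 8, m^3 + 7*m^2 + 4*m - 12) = m - 1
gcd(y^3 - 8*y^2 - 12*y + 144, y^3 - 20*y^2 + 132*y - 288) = y^2 - 12*y + 36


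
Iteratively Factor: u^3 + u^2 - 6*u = (u - 2)*(u^2 + 3*u) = u*(u - 2)*(u + 3)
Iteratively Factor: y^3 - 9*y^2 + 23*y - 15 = (y - 5)*(y^2 - 4*y + 3) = (y - 5)*(y - 3)*(y - 1)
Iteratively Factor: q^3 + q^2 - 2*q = (q)*(q^2 + q - 2) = q*(q + 2)*(q - 1)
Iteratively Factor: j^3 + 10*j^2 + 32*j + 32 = (j + 4)*(j^2 + 6*j + 8) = (j + 2)*(j + 4)*(j + 4)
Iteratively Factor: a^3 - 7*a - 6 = (a + 2)*(a^2 - 2*a - 3) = (a + 1)*(a + 2)*(a - 3)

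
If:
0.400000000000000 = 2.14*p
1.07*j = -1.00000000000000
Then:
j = -0.93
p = 0.19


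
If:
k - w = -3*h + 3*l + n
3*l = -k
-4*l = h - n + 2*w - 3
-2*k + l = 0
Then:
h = 3*w/2 - 3/2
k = 0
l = 0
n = 7*w/2 - 9/2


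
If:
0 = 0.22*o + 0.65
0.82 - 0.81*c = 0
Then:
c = 1.01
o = -2.95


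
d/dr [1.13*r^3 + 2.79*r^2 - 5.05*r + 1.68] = 3.39*r^2 + 5.58*r - 5.05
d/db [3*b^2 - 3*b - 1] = 6*b - 3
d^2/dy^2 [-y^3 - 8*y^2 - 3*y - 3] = -6*y - 16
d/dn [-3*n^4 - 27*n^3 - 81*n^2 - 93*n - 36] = -12*n^3 - 81*n^2 - 162*n - 93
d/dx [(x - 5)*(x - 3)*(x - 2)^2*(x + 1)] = 5*x^4 - 44*x^3 + 117*x^2 - 82*x - 32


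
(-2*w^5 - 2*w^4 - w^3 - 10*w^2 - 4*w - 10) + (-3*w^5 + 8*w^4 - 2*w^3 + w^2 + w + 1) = -5*w^5 + 6*w^4 - 3*w^3 - 9*w^2 - 3*w - 9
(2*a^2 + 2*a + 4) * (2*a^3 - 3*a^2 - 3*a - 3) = 4*a^5 - 2*a^4 - 4*a^3 - 24*a^2 - 18*a - 12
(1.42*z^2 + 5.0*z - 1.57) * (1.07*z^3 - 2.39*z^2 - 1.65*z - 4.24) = 1.5194*z^5 + 1.9562*z^4 - 15.9729*z^3 - 10.5185*z^2 - 18.6095*z + 6.6568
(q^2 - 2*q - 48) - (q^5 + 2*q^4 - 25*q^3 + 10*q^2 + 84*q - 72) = -q^5 - 2*q^4 + 25*q^3 - 9*q^2 - 86*q + 24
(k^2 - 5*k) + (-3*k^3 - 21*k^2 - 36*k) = -3*k^3 - 20*k^2 - 41*k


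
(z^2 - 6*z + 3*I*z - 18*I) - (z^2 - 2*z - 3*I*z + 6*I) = -4*z + 6*I*z - 24*I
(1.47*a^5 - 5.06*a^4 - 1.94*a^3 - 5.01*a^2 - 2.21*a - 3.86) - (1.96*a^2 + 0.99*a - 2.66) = 1.47*a^5 - 5.06*a^4 - 1.94*a^3 - 6.97*a^2 - 3.2*a - 1.2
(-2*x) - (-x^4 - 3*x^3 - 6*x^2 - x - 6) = x^4 + 3*x^3 + 6*x^2 - x + 6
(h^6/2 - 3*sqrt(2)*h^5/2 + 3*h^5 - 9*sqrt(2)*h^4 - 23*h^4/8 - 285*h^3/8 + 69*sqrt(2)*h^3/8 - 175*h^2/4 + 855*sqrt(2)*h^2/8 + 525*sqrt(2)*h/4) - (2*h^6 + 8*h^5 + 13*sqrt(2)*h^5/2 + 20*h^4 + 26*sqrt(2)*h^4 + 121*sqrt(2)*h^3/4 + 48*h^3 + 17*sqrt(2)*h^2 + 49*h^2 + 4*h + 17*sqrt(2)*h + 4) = -3*h^6/2 - 8*sqrt(2)*h^5 - 5*h^5 - 35*sqrt(2)*h^4 - 183*h^4/8 - 669*h^3/8 - 173*sqrt(2)*h^3/8 - 371*h^2/4 + 719*sqrt(2)*h^2/8 - 4*h + 457*sqrt(2)*h/4 - 4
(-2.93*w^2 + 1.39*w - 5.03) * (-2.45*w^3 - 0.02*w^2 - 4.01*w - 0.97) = 7.1785*w^5 - 3.3469*w^4 + 24.045*w^3 - 2.6312*w^2 + 18.822*w + 4.8791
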